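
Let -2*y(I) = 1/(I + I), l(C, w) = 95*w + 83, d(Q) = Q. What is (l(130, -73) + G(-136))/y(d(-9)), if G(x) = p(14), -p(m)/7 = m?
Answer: -250200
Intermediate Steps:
p(m) = -7*m
l(C, w) = 83 + 95*w
y(I) = -1/(4*I) (y(I) = -1/(2*(I + I)) = -1/(2*I)/2 = -1/(4*I))
G(x) = -98 (G(x) = -7*14 = -98)
(l(130, -73) + G(-136))/y(d(-9)) = ((83 + 95*(-73)) - 98)/((-¼/(-9))) = ((83 - 6935) - 98)/((-¼*(-⅑))) = (-6852 - 98)/(1/36) = -6950*36 = -250200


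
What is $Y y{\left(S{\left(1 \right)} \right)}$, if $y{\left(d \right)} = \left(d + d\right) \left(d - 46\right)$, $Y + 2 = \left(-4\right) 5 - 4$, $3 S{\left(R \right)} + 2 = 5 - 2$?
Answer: $\frac{7124}{9} \approx 791.56$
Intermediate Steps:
$S{\left(R \right)} = \frac{1}{3}$ ($S{\left(R \right)} = - \frac{2}{3} + \frac{5 - 2}{3} = - \frac{2}{3} + \frac{1}{3} \cdot 3 = - \frac{2}{3} + 1 = \frac{1}{3}$)
$Y = -26$ ($Y = -2 - 24 = -26$)
$y{\left(d \right)} = 2 d \left(-46 + d\right)$
$Y y{\left(S{\left(1 \right)} \right)} = - 26 \cdot 2 \cdot \frac{1}{3} \left(-46 + \frac{1}{3}\right) = - 26 \cdot 2 \cdot \frac{1}{3} \left(- \frac{137}{3}\right) = \left(-26\right) \left(- \frac{274}{9}\right) = \frac{7124}{9}$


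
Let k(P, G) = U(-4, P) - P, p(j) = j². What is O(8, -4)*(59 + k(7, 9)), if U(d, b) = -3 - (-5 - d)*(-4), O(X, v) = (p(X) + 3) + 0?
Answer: 3015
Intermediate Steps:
O(X, v) = 3 + X² (O(X, v) = (X² + 3) + 0 = (3 + X²) + 0 = 3 + X²)
U(d, b) = -23 - 4*d (U(d, b) = -3 - (20 + 4*d) = -3 + (-20 - 4*d) = -23 - 4*d)
k(P, G) = -7 - P (k(P, G) = (-23 - 4*(-4)) - P = (-23 + 16) - P = -7 - P)
O(8, -4)*(59 + k(7, 9)) = (3 + 8²)*(59 + (-7 - 1*7)) = (3 + 64)*(59 + (-7 - 7)) = 67*(59 - 14) = 67*45 = 3015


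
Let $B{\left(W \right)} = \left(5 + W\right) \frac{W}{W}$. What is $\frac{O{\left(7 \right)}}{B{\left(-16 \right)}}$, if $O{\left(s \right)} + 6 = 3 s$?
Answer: $- \frac{15}{11} \approx -1.3636$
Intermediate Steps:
$O{\left(s \right)} = -6 + 3 s$
$B{\left(W \right)} = 5 + W$ ($B{\left(W \right)} = \left(5 + W\right) 1 = 5 + W$)
$\frac{O{\left(7 \right)}}{B{\left(-16 \right)}} = \frac{-6 + 3 \cdot 7}{5 - 16} = \frac{-6 + 21}{-11} = 15 \left(- \frac{1}{11}\right) = - \frac{15}{11}$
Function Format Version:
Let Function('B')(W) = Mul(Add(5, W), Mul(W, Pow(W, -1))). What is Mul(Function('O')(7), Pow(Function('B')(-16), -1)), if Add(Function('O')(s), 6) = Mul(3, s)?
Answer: Rational(-15, 11) ≈ -1.3636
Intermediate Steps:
Function('O')(s) = Add(-6, Mul(3, s))
Function('B')(W) = Add(5, W) (Function('B')(W) = Mul(Add(5, W), 1) = Add(5, W))
Mul(Function('O')(7), Pow(Function('B')(-16), -1)) = Mul(Add(-6, Mul(3, 7)), Pow(Add(5, -16), -1)) = Mul(Add(-6, 21), Pow(-11, -1)) = Mul(15, Rational(-1, 11)) = Rational(-15, 11)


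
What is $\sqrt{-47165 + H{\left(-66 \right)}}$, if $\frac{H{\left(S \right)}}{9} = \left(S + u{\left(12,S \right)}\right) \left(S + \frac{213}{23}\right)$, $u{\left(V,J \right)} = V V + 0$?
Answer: $\frac{i \sqrt{46020815}}{23} \approx 294.95 i$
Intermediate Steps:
$u{\left(V,J \right)} = V^{2}$ ($u{\left(V,J \right)} = V^{2} + 0 = V^{2}$)
$H{\left(S \right)} = 9 \left(144 + S\right) \left(\frac{213}{23} + S\right)$ ($H{\left(S \right)} = 9 \left(S + 12^{2}\right) \left(S + \frac{213}{23}\right) = 9 \left(S + 144\right) \left(S + 213 \cdot \frac{1}{23}\right) = 9 \left(144 + S\right) \left(S + \frac{213}{23}\right) = 9 \left(144 + S\right) \left(\frac{213}{23} + S\right)$)
$\sqrt{-47165 + H{\left(-66 \right)}} = \sqrt{-47165 + \left(\frac{276048}{23} + 9 \left(-66\right)^{2} + \frac{31725}{23} \left(-66\right)\right)} = \sqrt{-47165 + \left(\frac{276048}{23} + 9 \cdot 4356 - \frac{2093850}{23}\right)} = \sqrt{-47165 + \left(\frac{276048}{23} + 39204 - \frac{2093850}{23}\right)} = \sqrt{-47165 - \frac{916110}{23}} = \sqrt{- \frac{2000905}{23}} = \frac{i \sqrt{46020815}}{23}$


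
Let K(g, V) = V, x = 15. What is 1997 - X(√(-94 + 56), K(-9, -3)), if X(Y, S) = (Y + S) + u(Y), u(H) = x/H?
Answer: 2000 - 23*I*√38/38 ≈ 2000.0 - 3.7311*I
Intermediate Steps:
u(H) = 15/H
X(Y, S) = S + Y + 15/Y (X(Y, S) = (Y + S) + 15/Y = (S + Y) + 15/Y = S + Y + 15/Y)
1997 - X(√(-94 + 56), K(-9, -3)) = 1997 - (-3 + √(-94 + 56) + 15/(√(-94 + 56))) = 1997 - (-3 + √(-38) + 15/(√(-38))) = 1997 - (-3 + I*√38 + 15/((I*√38))) = 1997 - (-3 + I*√38 + 15*(-I*√38/38)) = 1997 - (-3 + I*√38 - 15*I*√38/38) = 1997 - (-3 + 23*I*√38/38) = 1997 + (3 - 23*I*√38/38) = 2000 - 23*I*√38/38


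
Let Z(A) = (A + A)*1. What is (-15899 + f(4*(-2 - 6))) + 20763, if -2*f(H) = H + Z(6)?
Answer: 4874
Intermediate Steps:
Z(A) = 2*A (Z(A) = (2*A)*1 = 2*A)
f(H) = -6 - H/2 (f(H) = -(H + 2*6)/2 = -(H + 12)/2 = -(12 + H)/2 = -6 - H/2)
(-15899 + f(4*(-2 - 6))) + 20763 = (-15899 + (-6 - 2*(-2 - 6))) + 20763 = (-15899 + (-6 - 2*(-8))) + 20763 = (-15899 + (-6 - 1/2*(-32))) + 20763 = (-15899 + (-6 + 16)) + 20763 = (-15899 + 10) + 20763 = -15889 + 20763 = 4874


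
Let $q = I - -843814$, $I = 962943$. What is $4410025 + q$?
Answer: $6216782$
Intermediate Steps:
$q = 1806757$ ($q = 962943 - -843814 = 962943 + 843814 = 1806757$)
$4410025 + q = 4410025 + 1806757 = 6216782$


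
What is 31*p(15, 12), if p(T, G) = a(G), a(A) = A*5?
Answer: 1860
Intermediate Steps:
a(A) = 5*A
p(T, G) = 5*G
31*p(15, 12) = 31*(5*12) = 31*60 = 1860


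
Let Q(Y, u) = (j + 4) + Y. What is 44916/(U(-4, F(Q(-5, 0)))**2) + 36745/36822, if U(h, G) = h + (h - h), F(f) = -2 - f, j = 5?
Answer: 206810609/73644 ≈ 2808.2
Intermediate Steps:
Q(Y, u) = 9 + Y (Q(Y, u) = (5 + 4) + Y = 9 + Y)
U(h, G) = h (U(h, G) = h + 0 = h)
44916/(U(-4, F(Q(-5, 0)))**2) + 36745/36822 = 44916/((-4)**2) + 36745/36822 = 44916/16 + 36745*(1/36822) = 44916*(1/16) + 36745/36822 = 11229/4 + 36745/36822 = 206810609/73644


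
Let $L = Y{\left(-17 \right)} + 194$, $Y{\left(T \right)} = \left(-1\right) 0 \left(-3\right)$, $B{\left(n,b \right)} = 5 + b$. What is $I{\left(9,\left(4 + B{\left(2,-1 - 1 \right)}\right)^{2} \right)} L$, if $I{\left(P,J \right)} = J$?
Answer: $9506$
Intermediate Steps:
$Y{\left(T \right)} = 0$ ($Y{\left(T \right)} = 0 \left(-3\right) = 0$)
$L = 194$ ($L = 0 + 194 = 194$)
$I{\left(9,\left(4 + B{\left(2,-1 - 1 \right)}\right)^{2} \right)} L = \left(4 + \left(5 - 2\right)\right)^{2} \cdot 194 = \left(4 + 3\right)^{2} \cdot 194 = 7^{2} \cdot 194 = 49 \cdot 194 = 9506$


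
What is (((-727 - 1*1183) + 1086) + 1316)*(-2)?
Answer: -984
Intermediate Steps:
(((-727 - 1*1183) + 1086) + 1316)*(-2) = (((-727 - 1183) + 1086) + 1316)*(-2) = ((-1910 + 1086) + 1316)*(-2) = (-824 + 1316)*(-2) = 492*(-2) = -984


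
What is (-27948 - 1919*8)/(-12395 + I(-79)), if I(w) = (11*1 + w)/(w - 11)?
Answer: 1948500/557741 ≈ 3.4936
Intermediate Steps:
I(w) = (11 + w)/(-11 + w)
(-27948 - 1919*8)/(-12395 + I(-79)) = (-27948 - 1919*8)/(-12395 + (11 - 79)/(-11 - 79)) = (-27948 - 15352)/(-12395 - 68/(-90)) = -43300/(-12395 - 1/90*(-68)) = -43300/(-12395 + 34/45) = -43300/(-557741/45) = -43300*(-45/557741) = 1948500/557741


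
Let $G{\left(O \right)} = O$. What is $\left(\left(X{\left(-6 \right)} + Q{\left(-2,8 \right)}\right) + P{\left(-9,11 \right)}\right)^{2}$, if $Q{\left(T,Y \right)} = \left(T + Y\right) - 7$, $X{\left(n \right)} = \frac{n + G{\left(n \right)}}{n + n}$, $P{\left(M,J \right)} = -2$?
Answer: $4$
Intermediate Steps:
$X{\left(n \right)} = 1$ ($X{\left(n \right)} = \frac{n + n}{n + n} = \frac{2 n}{2 n} = 2 n \frac{1}{2 n} = 1$)
$Q{\left(T,Y \right)} = -7 + T + Y$
$\left(\left(X{\left(-6 \right)} + Q{\left(-2,8 \right)}\right) + P{\left(-9,11 \right)}\right)^{2} = \left(\left(1 - 1\right) - 2\right)^{2} = \left(0 - 2\right)^{2} = \left(-2\right)^{2} = 4$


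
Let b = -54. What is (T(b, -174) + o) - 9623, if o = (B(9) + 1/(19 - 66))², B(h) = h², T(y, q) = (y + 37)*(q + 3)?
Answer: -350008/2209 ≈ -158.45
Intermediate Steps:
T(y, q) = (3 + q)*(37 + y) (T(y, q) = (37 + y)*(3 + q) = (3 + q)*(37 + y))
o = 14485636/2209 (o = (9² + 1/(19 - 66))² = (81 + 1/(-47))² = (81 - 1/47)² = (3806/47)² = 14485636/2209 ≈ 6557.6)
(T(b, -174) + o) - 9623 = ((111 + 3*(-54) + 37*(-174) - 174*(-54)) + 14485636/2209) - 9623 = ((111 - 162 - 6438 + 9396) + 14485636/2209) - 9623 = (2907 + 14485636/2209) - 9623 = 20907199/2209 - 9623 = -350008/2209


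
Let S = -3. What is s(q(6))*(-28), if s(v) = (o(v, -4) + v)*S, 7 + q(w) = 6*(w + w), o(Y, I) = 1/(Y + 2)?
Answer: 365904/67 ≈ 5461.3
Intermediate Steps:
o(Y, I) = 1/(2 + Y)
q(w) = -7 + 12*w (q(w) = -7 + 6*(w + w) = -7 + 6*(2*w) = -7 + 12*w)
s(v) = -3*v - 3/(2 + v) (s(v) = (1/(2 + v) + v)*(-3) = (v + 1/(2 + v))*(-3) = -3*v - 3/(2 + v))
s(q(6))*(-28) = (3*(-1 - (-7 + 12*6)*(2 + (-7 + 12*6)))/(2 + (-7 + 12*6)))*(-28) = (3*(-1 - (-7 + 72)*(2 + (-7 + 72)))/(2 + (-7 + 72)))*(-28) = (3*(-1 - 1*65*(2 + 65))/(2 + 65))*(-28) = (3*(-1 - 1*65*67)/67)*(-28) = (3*(1/67)*(-1 - 4355))*(-28) = (3*(1/67)*(-4356))*(-28) = -13068/67*(-28) = 365904/67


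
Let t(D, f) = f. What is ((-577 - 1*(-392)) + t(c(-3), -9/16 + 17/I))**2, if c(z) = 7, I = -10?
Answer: 224430361/6400 ≈ 35067.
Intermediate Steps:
((-577 - 1*(-392)) + t(c(-3), -9/16 + 17/I))**2 = ((-577 - 1*(-392)) + (-9/16 + 17/(-10)))**2 = ((-577 + 392) + (-9*1/16 + 17*(-1/10)))**2 = (-185 + (-9/16 - 17/10))**2 = (-185 - 181/80)**2 = (-14981/80)**2 = 224430361/6400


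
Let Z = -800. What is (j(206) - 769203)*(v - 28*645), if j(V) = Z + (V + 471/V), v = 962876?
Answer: -74913379298088/103 ≈ -7.2731e+11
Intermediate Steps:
j(V) = -800 + V + 471/V (j(V) = -800 + (V + 471/V) = -800 + V + 471/V)
(j(206) - 769203)*(v - 28*645) = ((-800 + 206 + 471/206) - 769203)*(962876 - 28*645) = ((-800 + 206 + 471*(1/206)) - 769203)*(962876 - 18060) = ((-800 + 206 + 471/206) - 769203)*944816 = (-121893/206 - 769203)*944816 = -158577711/206*944816 = -74913379298088/103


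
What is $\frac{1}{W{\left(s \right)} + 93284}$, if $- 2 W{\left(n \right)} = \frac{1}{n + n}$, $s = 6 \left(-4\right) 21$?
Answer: $\frac{2016}{188060545} \approx 1.072 \cdot 10^{-5}$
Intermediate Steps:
$s = -504$ ($s = \left(-24\right) 21 = -504$)
$W{\left(n \right)} = - \frac{1}{4 n}$ ($W{\left(n \right)} = - \frac{1}{2 \left(n + n\right)} = - \frac{1}{2 \cdot 2 n} = - \frac{\frac{1}{2} \frac{1}{n}}{2} = - \frac{1}{4 n}$)
$\frac{1}{W{\left(s \right)} + 93284} = \frac{1}{- \frac{1}{4 \left(-504\right)} + 93284} = \frac{1}{\left(- \frac{1}{4}\right) \left(- \frac{1}{504}\right) + 93284} = \frac{1}{\frac{1}{2016} + 93284} = \frac{1}{\frac{188060545}{2016}} = \frac{2016}{188060545}$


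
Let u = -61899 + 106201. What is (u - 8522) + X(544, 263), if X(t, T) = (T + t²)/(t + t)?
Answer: 39224839/1088 ≈ 36052.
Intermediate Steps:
u = 44302
X(t, T) = (T + t²)/(2*t) (X(t, T) = (T + t²)/((2*t)) = (T + t²)*(1/(2*t)) = (T + t²)/(2*t))
(u - 8522) + X(544, 263) = (44302 - 8522) + (½)*(263 + 544²)/544 = 35780 + (½)*(1/544)*(263 + 295936) = 35780 + (½)*(1/544)*296199 = 35780 + 296199/1088 = 39224839/1088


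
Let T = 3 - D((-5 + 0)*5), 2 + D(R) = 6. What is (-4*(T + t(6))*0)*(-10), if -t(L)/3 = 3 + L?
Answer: 0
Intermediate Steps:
D(R) = 4 (D(R) = -2 + 6 = 4)
t(L) = -9 - 3*L (t(L) = -3*(3 + L) = -9 - 3*L)
T = -1 (T = 3 - 1*4 = 3 - 4 = -1)
(-4*(T + t(6))*0)*(-10) = (-4*(-1 + (-9 - 3*6))*0)*(-10) = (-4*(-1 + (-9 - 18))*0)*(-10) = (-4*(-1 - 27)*0)*(-10) = (-4*(-28)*0)*(-10) = (112*0)*(-10) = 0*(-10) = 0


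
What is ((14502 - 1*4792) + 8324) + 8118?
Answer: 26152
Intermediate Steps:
((14502 - 1*4792) + 8324) + 8118 = ((14502 - 4792) + 8324) + 8118 = (9710 + 8324) + 8118 = 18034 + 8118 = 26152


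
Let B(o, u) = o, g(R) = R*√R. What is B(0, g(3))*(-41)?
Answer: 0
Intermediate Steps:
g(R) = R^(3/2)
B(0, g(3))*(-41) = 0*(-41) = 0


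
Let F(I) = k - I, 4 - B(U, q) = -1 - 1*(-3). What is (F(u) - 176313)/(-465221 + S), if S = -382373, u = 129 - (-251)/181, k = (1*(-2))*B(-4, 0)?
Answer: 31936977/153414514 ≈ 0.20817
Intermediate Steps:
B(U, q) = 2 (B(U, q) = 4 - (-1 - 1*(-3)) = 4 - (-1 + 3) = 4 - 1*2 = 4 - 2 = 2)
k = -4 (k = (1*(-2))*2 = -2*2 = -4)
u = 23600/181 (u = 129 - (-251)/181 = 129 - 1*(-251/181) = 129 + 251/181 = 23600/181 ≈ 130.39)
F(I) = -4 - I
(F(u) - 176313)/(-465221 + S) = ((-4 - 1*23600/181) - 176313)/(-465221 - 382373) = ((-4 - 23600/181) - 176313)/(-847594) = (-24324/181 - 176313)*(-1/847594) = -31936977/181*(-1/847594) = 31936977/153414514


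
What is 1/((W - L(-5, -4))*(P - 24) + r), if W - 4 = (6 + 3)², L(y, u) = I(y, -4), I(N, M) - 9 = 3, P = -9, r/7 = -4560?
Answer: -1/34329 ≈ -2.9130e-5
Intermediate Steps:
r = -31920 (r = 7*(-4560) = -31920)
I(N, M) = 12 (I(N, M) = 9 + 3 = 12)
L(y, u) = 12
W = 85 (W = 4 + (6 + 3)² = 4 + 9² = 4 + 81 = 85)
1/((W - L(-5, -4))*(P - 24) + r) = 1/((85 - 1*12)*(-9 - 24) - 31920) = 1/((85 - 12)*(-33) - 31920) = 1/(73*(-33) - 31920) = 1/(-2409 - 31920) = 1/(-34329) = -1/34329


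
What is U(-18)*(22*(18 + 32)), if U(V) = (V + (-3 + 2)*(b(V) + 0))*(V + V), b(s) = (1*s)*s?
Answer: 13543200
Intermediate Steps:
b(s) = s**2 (b(s) = s*s = s**2)
U(V) = 2*V*(V - V**2) (U(V) = (V + (-3 + 2)*(V**2 + 0))*(V + V) = (V - V**2)*(2*V) = 2*V*(V - V**2))
U(-18)*(22*(18 + 32)) = (2*(-18)**2*(1 - 1*(-18)))*(22*(18 + 32)) = (2*324*(1 + 18))*(22*50) = (2*324*19)*1100 = 12312*1100 = 13543200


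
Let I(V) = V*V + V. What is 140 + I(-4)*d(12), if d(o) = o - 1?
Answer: 272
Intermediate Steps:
I(V) = V + V**2 (I(V) = V**2 + V = V + V**2)
d(o) = -1 + o
140 + I(-4)*d(12) = 140 + (-4*(1 - 4))*(-1 + 12) = 140 - 4*(-3)*11 = 140 + 12*11 = 140 + 132 = 272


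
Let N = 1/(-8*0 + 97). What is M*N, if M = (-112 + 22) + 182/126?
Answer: -797/873 ≈ -0.91294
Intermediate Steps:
M = -797/9 (M = -90 + 182*(1/126) = -90 + 13/9 = -797/9 ≈ -88.556)
N = 1/97 (N = 1/(0 + 97) = 1/97 ≈ 0.010309)
M*N = -797/9*1/97 = -797/873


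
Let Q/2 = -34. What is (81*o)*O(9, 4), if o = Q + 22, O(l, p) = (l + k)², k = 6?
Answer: -838350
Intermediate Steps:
Q = -68 (Q = 2*(-34) = -68)
O(l, p) = (6 + l)² (O(l, p) = (l + 6)² = (6 + l)²)
o = -46 (o = -68 + 22 = -46)
(81*o)*O(9, 4) = (81*(-46))*(6 + 9)² = -3726*15² = -3726*225 = -838350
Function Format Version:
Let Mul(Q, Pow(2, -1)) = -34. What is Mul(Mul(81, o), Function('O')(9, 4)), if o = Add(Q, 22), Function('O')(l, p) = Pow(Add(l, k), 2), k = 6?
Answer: -838350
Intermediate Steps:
Q = -68 (Q = Mul(2, -34) = -68)
Function('O')(l, p) = Pow(Add(6, l), 2) (Function('O')(l, p) = Pow(Add(l, 6), 2) = Pow(Add(6, l), 2))
o = -46 (o = Add(-68, 22) = -46)
Mul(Mul(81, o), Function('O')(9, 4)) = Mul(Mul(81, -46), Pow(Add(6, 9), 2)) = Mul(-3726, Pow(15, 2)) = Mul(-3726, 225) = -838350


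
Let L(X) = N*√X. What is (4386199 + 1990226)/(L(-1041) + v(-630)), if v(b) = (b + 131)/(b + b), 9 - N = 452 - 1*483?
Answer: 364464859500/240391528091 - 36811681200000*I*√1041/240391528091 ≈ 1.5161 - 4940.7*I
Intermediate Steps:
N = 40 (N = 9 - (452 - 1*483) = 9 - (452 - 483) = 9 - 1*(-31) = 9 + 31 = 40)
L(X) = 40*√X
v(b) = (131 + b)/(2*b) (v(b) = (131 + b)/((2*b)) = (131 + b)*(1/(2*b)) = (131 + b)/(2*b))
(4386199 + 1990226)/(L(-1041) + v(-630)) = (4386199 + 1990226)/(40*√(-1041) + (½)*(131 - 630)/(-630)) = 6376425/(40*(I*√1041) + (½)*(-1/630)*(-499)) = 6376425/(40*I*√1041 + 499/1260) = 6376425/(499/1260 + 40*I*√1041)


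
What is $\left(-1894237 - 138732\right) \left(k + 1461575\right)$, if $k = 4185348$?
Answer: $-11480019404387$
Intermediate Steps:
$\left(-1894237 - 138732\right) \left(k + 1461575\right) = \left(-1894237 - 138732\right) \left(4185348 + 1461575\right) = \left(-2032969\right) 5646923 = -11480019404387$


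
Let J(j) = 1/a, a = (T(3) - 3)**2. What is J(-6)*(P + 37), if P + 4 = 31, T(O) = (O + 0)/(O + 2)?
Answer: 100/9 ≈ 11.111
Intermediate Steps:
T(O) = O/(2 + O)
a = 144/25 (a = (3/(2 + 3) - 3)**2 = (3/5 - 3)**2 = (-12/5)**2 = 144/25 ≈ 5.7600)
P = 27 (P = -4 + 31 = 27)
J(j) = 25/144 (J(j) = 1/(144/25) = 25/144)
J(-6)*(P + 37) = 25*(27 + 37)/144 = (25/144)*64 = 100/9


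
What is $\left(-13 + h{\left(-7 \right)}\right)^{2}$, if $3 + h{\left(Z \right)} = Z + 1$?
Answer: $484$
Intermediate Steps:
$h{\left(Z \right)} = -2 + Z$ ($h{\left(Z \right)} = -3 + \left(Z + 1\right) = -3 + \left(1 + Z\right) = -2 + Z$)
$\left(-13 + h{\left(-7 \right)}\right)^{2} = \left(-13 - 9\right)^{2} = \left(-22\right)^{2} = 484$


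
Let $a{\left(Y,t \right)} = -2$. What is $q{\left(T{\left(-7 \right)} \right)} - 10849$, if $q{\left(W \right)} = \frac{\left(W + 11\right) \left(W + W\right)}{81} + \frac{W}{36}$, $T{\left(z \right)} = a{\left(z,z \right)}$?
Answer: $- \frac{21699}{2} \approx -10850.0$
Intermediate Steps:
$T{\left(z \right)} = -2$
$q{\left(W \right)} = \frac{W}{36} + \frac{2 W \left(11 + W\right)}{81}$ ($q{\left(W \right)} = \left(11 + W\right) 2 W \frac{1}{81} + W \frac{1}{36} = 2 W \left(11 + W\right) \frac{1}{81} + \frac{W}{36} = \frac{2 W \left(11 + W\right)}{81} + \frac{W}{36} = \frac{W}{36} + \frac{2 W \left(11 + W\right)}{81}$)
$q{\left(T{\left(-7 \right)} \right)} - 10849 = \frac{1}{324} \left(-2\right) \left(97 + 8 \left(-2\right)\right) - 10849 = \frac{1}{324} \left(-2\right) \left(97 - 16\right) - 10849 = \frac{1}{324} \left(-2\right) 81 - 10849 = - \frac{1}{2} - 10849 = - \frac{21699}{2}$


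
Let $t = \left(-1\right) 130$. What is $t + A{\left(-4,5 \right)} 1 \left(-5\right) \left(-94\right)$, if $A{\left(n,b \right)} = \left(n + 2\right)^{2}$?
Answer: $1750$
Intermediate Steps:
$A{\left(n,b \right)} = \left(2 + n\right)^{2}$
$t = -130$
$t + A{\left(-4,5 \right)} 1 \left(-5\right) \left(-94\right) = -130 + \left(2 - 4\right)^{2} \cdot 1 \left(-5\right) \left(-94\right) = -130 + \left(-2\right)^{2} \cdot 1 \left(-5\right) \left(-94\right) = -130 + 4 \cdot 1 \left(-5\right) \left(-94\right) = -130 + 4 \left(-5\right) \left(-94\right) = -130 - -1880 = -130 + 1880 = 1750$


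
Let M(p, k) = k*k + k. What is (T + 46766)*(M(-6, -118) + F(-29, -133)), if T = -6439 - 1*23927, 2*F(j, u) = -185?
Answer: 224901400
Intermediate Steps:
F(j, u) = -185/2 (F(j, u) = (1/2)*(-185) = -185/2)
M(p, k) = k + k**2 (M(p, k) = k**2 + k = k + k**2)
T = -30366 (T = -6439 - 23927 = -30366)
(T + 46766)*(M(-6, -118) + F(-29, -133)) = (-30366 + 46766)*(-118*(1 - 118) - 185/2) = 16400*(-118*(-117) - 185/2) = 16400*(13806 - 185/2) = 16400*(27427/2) = 224901400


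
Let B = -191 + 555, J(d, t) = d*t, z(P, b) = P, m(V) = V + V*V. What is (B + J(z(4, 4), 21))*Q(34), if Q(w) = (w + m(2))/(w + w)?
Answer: 4480/17 ≈ 263.53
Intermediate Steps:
m(V) = V + V²
B = 364
Q(w) = (6 + w)/(2*w) (Q(w) = (w + 2*(1 + 2))/(w + w) = (w + 2*3)/((2*w)) = (w + 6)*(1/(2*w)) = (6 + w)*(1/(2*w)) = (6 + w)/(2*w))
(B + J(z(4, 4), 21))*Q(34) = (364 + 4*21)*((½)*(6 + 34)/34) = (364 + 84)*((½)*(1/34)*40) = 448*(10/17) = 4480/17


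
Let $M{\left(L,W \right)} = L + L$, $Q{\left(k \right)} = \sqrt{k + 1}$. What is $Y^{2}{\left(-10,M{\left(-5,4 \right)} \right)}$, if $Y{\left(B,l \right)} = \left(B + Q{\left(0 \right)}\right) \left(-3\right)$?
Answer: $729$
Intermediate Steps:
$Q{\left(k \right)} = \sqrt{1 + k}$
$M{\left(L,W \right)} = 2 L$
$Y{\left(B,l \right)} = -3 - 3 B$ ($Y{\left(B,l \right)} = \left(B + \sqrt{1 + 0}\right) \left(-3\right) = \left(B + \sqrt{1}\right) \left(-3\right) = \left(B + 1\right) \left(-3\right) = \left(1 + B\right) \left(-3\right) = -3 - 3 B$)
$Y^{2}{\left(-10,M{\left(-5,4 \right)} \right)} = \left(-3 - -30\right)^{2} = \left(-3 + 30\right)^{2} = 27^{2} = 729$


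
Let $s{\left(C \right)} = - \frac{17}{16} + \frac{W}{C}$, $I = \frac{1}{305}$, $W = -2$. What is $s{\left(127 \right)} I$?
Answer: $- \frac{2191}{619760} \approx -0.0035352$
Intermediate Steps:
$I = \frac{1}{305} \approx 0.0032787$
$s{\left(C \right)} = - \frac{17}{16} - \frac{2}{C}$
$s{\left(127 \right)} I = \left(- \frac{17}{16} - \frac{2}{127}\right) \frac{1}{305} = \left(- \frac{2191}{2032}\right) \frac{1}{305} = - \frac{2191}{619760}$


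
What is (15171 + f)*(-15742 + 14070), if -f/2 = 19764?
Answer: 40724904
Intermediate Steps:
f = -39528 (f = -2*19764 = -39528)
(15171 + f)*(-15742 + 14070) = (15171 - 39528)*(-15742 + 14070) = -24357*(-1672) = 40724904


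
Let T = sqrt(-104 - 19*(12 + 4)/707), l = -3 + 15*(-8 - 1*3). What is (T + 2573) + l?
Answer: 2405 + 2*I*sqrt(13049806)/707 ≈ 2405.0 + 10.219*I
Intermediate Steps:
l = -168 (l = -3 + 15*(-8 - 3) = -3 + 15*(-11) = -3 - 165 = -168)
T = 2*I*sqrt(13049806)/707 (T = sqrt(-104 - 19*16*(1/707)) = sqrt(-104 - 304*1/707) = sqrt(-104 - 304/707) = sqrt(-73832/707) = 2*I*sqrt(13049806)/707 ≈ 10.219*I)
(T + 2573) + l = (2*I*sqrt(13049806)/707 + 2573) - 168 = (2573 + 2*I*sqrt(13049806)/707) - 168 = 2405 + 2*I*sqrt(13049806)/707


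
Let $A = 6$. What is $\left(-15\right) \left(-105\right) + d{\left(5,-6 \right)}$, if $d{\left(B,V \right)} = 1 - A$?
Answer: $1570$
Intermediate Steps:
$d{\left(B,V \right)} = -5$ ($d{\left(B,V \right)} = 1 - 6 = -5$)
$\left(-15\right) \left(-105\right) + d{\left(5,-6 \right)} = \left(-15\right) \left(-105\right) - 5 = 1575 - 5 = 1570$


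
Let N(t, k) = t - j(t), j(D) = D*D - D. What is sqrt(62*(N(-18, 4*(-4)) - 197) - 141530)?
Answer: 8*I*sqrt(2751) ≈ 419.6*I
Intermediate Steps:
j(D) = D**2 - D
N(t, k) = t - t*(-1 + t)
sqrt(62*(N(-18, 4*(-4)) - 197) - 141530) = sqrt(62*(-18*(2 - 1*(-18)) - 197) - 141530) = sqrt(62*(-18*(2 + 18) - 197) - 141530) = sqrt(62*(-18*20 - 197) - 141530) = sqrt(62*(-360 - 197) - 141530) = sqrt(62*(-557) - 141530) = sqrt(-34534 - 141530) = sqrt(-176064) = 8*I*sqrt(2751)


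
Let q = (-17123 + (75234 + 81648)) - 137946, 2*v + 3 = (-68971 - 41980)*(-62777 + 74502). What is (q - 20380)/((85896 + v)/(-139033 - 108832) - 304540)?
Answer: 4602109455/74834442757 ≈ 0.061497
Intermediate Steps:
v = -650450239 (v = -3/2 + ((-68971 - 41980)*(-62777 + 74502))/2 = -3/2 + (-110951*11725)/2 = -3/2 + (½)*(-1300900475) = -3/2 - 1300900475/2 = -650450239)
q = 1813 (q = (-17123 + 156882) - 137946 = 139759 - 137946 = 1813)
(q - 20380)/((85896 + v)/(-139033 - 108832) - 304540) = (1813 - 20380)/((85896 - 650450239)/(-139033 - 108832) - 304540) = -18567/(-650364343/(-247865) - 304540) = -18567/(-650364343*(-1/247865) - 304540) = -18567/(650364343/247865 - 304540) = -18567/(-74834442757/247865) = -18567*(-247865/74834442757) = 4602109455/74834442757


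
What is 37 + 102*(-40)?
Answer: -4043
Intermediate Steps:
37 + 102*(-40) = 37 - 4080 = -4043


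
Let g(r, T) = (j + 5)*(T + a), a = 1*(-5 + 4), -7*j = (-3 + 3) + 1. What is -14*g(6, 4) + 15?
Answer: -189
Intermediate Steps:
j = -1/7 (j = -((-3 + 3) + 1)/7 = -(0 + 1)/7 = -1/7*1 = -1/7 ≈ -0.14286)
a = -1 (a = 1*(-1) = -1)
g(r, T) = -34/7 + 34*T/7 (g(r, T) = (-1/7 + 5)*(T - 1) = 34*(-1 + T)/7 = -34/7 + 34*T/7)
-14*g(6, 4) + 15 = -14*(-34/7 + (34/7)*4) + 15 = -14*(-34/7 + 136/7) + 15 = -14*102/7 + 15 = -204 + 15 = -189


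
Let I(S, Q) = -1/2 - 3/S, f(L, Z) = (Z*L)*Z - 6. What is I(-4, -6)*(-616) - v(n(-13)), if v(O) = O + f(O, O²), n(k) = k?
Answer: 371158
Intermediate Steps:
f(L, Z) = -6 + L*Z² (f(L, Z) = (L*Z)*Z - 6 = L*Z² - 6 = -6 + L*Z²)
I(S, Q) = -½ - 3/S (I(S, Q) = -1*½ - 3/S = -½ - 3/S)
v(O) = -6 + O + O⁵ (v(O) = O + (-6 + O*(O²)²) = O + (-6 + O*O⁴) = O + (-6 + O⁵) = -6 + O + O⁵)
I(-4, -6)*(-616) - v(n(-13)) = ((½)*(-6 - 1*(-4))/(-4))*(-616) - (-6 - 13 + (-13)⁵) = ((½)*(-¼)*(-6 + 4))*(-616) - (-6 - 13 - 371293) = ((½)*(-¼)*(-2))*(-616) - 1*(-371312) = (¼)*(-616) + 371312 = -154 + 371312 = 371158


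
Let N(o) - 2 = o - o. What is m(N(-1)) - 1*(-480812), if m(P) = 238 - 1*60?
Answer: 480990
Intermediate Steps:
N(o) = 2 (N(o) = 2 + (o - o) = 2 + 0 = 2)
m(P) = 178 (m(P) = 238 - 60 = 178)
m(N(-1)) - 1*(-480812) = 178 - 1*(-480812) = 178 + 480812 = 480990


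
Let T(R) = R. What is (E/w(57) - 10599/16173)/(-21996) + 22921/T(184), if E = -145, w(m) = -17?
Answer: 11551391042449/92729900952 ≈ 124.57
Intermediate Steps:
(E/w(57) - 10599/16173)/(-21996) + 22921/T(184) = (-145/(-17) - 10599/16173)/(-21996) + 22921/184 = (-145*(-1/17) - 10599*1/16173)*(-1/21996) + 22921*(1/184) = (145/17 - 3533/5391)*(-1/21996) + 22921/184 = (721634/91647)*(-1/21996) + 22921/184 = -360817/1007933706 + 22921/184 = 11551391042449/92729900952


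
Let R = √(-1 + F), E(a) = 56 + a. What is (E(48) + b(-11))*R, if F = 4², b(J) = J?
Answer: 93*√15 ≈ 360.19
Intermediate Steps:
F = 16
R = √15 (R = √(-1 + 16) = √15 ≈ 3.8730)
(E(48) + b(-11))*R = ((56 + 48) - 11)*√15 = (104 - 11)*√15 = 93*√15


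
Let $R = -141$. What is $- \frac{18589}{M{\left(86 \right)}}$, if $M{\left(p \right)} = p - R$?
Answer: $- \frac{18589}{227} \approx -81.89$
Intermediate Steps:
$M{\left(p \right)} = 141 + p$ ($M{\left(p \right)} = p - -141 = p + 141 = 141 + p$)
$- \frac{18589}{M{\left(86 \right)}} = - \frac{18589}{141 + 86} = - \frac{18589}{227}$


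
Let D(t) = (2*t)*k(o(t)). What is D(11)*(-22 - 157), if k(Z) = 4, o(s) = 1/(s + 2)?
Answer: -15752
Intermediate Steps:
o(s) = 1/(2 + s)
D(t) = 8*t (D(t) = (2*t)*4 = 8*t)
D(11)*(-22 - 157) = (8*11)*(-22 - 157) = 88*(-179) = -15752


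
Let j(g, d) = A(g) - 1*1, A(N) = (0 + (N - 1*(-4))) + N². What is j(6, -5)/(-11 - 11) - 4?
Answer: -133/22 ≈ -6.0455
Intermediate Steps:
A(N) = 4 + N + N² (A(N) = (0 + (N + 4)) + N² = (0 + (4 + N)) + N² = (4 + N) + N² = 4 + N + N²)
j(g, d) = 3 + g + g² (j(g, d) = (4 + g + g²) - 1*1 = (4 + g + g²) - 1 = 3 + g + g²)
j(6, -5)/(-11 - 11) - 4 = (3 + 6 + 6²)/(-11 - 11) - 4 = (3 + 6 + 36)/(-22) - 4 = 45*(-1/22) - 4 = -45/22 - 4 = -133/22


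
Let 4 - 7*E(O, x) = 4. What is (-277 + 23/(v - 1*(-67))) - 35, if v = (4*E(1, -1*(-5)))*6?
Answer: -20881/67 ≈ -311.66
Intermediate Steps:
E(O, x) = 0 (E(O, x) = 4/7 - ⅐*4 = 4/7 - 4/7 = 0)
v = 0 (v = (4*0)*6 = 0*6 = 0)
(-277 + 23/(v - 1*(-67))) - 35 = (-277 + 23/(0 - 1*(-67))) - 35 = (-277 + 23/(0 + 67)) - 35 = (-277 + 23/67) - 35 = -18536/67 - 35 = -20881/67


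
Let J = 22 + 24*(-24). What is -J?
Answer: 554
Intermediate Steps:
J = -554 (J = 22 - 576 = -554)
-J = -1*(-554) = 554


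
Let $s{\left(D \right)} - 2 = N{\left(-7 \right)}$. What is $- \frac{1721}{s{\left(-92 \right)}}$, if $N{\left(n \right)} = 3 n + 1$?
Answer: $\frac{1721}{18} \approx 95.611$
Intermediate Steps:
$N{\left(n \right)} = 1 + 3 n$
$s{\left(D \right)} = -18$ ($s{\left(D \right)} = 2 + \left(1 + 3 \left(-7\right)\right) = 2 + \left(1 - 21\right) = 2 - 20 = -18$)
$- \frac{1721}{s{\left(-92 \right)}} = - \frac{1721}{-18} = \left(-1721\right) \left(- \frac{1}{18}\right) = \frac{1721}{18}$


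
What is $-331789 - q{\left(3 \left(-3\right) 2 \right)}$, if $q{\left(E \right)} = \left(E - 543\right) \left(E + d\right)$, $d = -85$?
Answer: $-389572$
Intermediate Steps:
$q{\left(E \right)} = \left(-543 + E\right) \left(-85 + E\right)$ ($q{\left(E \right)} = \left(E - 543\right) \left(E - 85\right) = \left(-543 + E\right) \left(-85 + E\right)$)
$-331789 - q{\left(3 \left(-3\right) 2 \right)} = -331789 - \left(46155 + \left(3 \left(-3\right) 2\right)^{2} - 628 \cdot 3 \left(-3\right) 2\right) = -331789 - \left(46155 + \left(\left(-9\right) 2\right)^{2} - 628 \left(\left(-9\right) 2\right)\right) = -331789 - \left(46155 + \left(-18\right)^{2} - -11304\right) = -331789 - \left(46155 + 324 + 11304\right) = -331789 - 57783 = -389572$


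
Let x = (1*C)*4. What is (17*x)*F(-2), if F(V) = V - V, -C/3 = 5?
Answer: 0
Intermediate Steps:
C = -15 (C = -3*5 = -15)
x = -60 (x = (1*(-15))*4 = -15*4 = -60)
F(V) = 0
(17*x)*F(-2) = (17*(-60))*0 = -1020*0 = 0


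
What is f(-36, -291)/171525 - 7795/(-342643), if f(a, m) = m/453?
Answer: 201859407254/8874547926825 ≈ 0.022746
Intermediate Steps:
f(a, m) = m/453 (f(a, m) = m*(1/453) = m/453)
f(-36, -291)/171525 - 7795/(-342643) = ((1/453)*(-291))/171525 - 7795/(-342643) = -97/151*1/171525 - 7795*(-1/342643) = -97/25900275 + 7795/342643 = 201859407254/8874547926825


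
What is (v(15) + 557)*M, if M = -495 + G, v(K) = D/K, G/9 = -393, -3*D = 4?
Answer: -11227328/5 ≈ -2.2455e+6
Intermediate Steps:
D = -4/3 (D = -⅓*4 = -4/3 ≈ -1.3333)
G = -3537 (G = 9*(-393) = -3537)
v(K) = -4/(3*K)
M = -4032 (M = -495 - 3537 = -4032)
(v(15) + 557)*M = (-4/3/15 + 557)*(-4032) = (-4/3*1/15 + 557)*(-4032) = (-4/45 + 557)*(-4032) = (25061/45)*(-4032) = -11227328/5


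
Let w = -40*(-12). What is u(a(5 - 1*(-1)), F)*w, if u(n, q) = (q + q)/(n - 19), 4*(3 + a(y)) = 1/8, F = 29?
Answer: -890880/703 ≈ -1267.3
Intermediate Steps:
w = 480
a(y) = -95/32 (a(y) = -3 + (¼)/8 = -3 + (¼)*(⅛) = -3 + 1/32 = -95/32)
u(n, q) = 2*q/(-19 + n) (u(n, q) = (2*q)/(-19 + n) = 2*q/(-19 + n))
u(a(5 - 1*(-1)), F)*w = (2*29/(-19 - 95/32))*480 = (2*29/(-703/32))*480 = (2*29*(-32/703))*480 = -1856/703*480 = -890880/703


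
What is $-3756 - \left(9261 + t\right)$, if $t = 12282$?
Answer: $-25299$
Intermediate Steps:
$-3756 - \left(9261 + t\right) = -3756 - \left(9261 + 12282\right) = -3756 - 21543 = -25299$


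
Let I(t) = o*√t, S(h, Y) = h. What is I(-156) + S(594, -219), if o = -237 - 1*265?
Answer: 594 - 1004*I*√39 ≈ 594.0 - 6270.0*I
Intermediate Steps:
o = -502 (o = -237 - 265 = -502)
I(t) = -502*√t
I(-156) + S(594, -219) = -1004*I*√39 + 594 = 594 - 1004*I*√39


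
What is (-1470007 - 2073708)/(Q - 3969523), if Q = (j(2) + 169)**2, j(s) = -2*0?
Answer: 3543715/3940962 ≈ 0.89920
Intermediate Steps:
j(s) = 0
Q = 28561 (Q = (0 + 169)**2 = 169**2 = 28561)
(-1470007 - 2073708)/(Q - 3969523) = (-1470007 - 2073708)/(28561 - 3969523) = -3543715/(-3940962) = -3543715*(-1/3940962) = 3543715/3940962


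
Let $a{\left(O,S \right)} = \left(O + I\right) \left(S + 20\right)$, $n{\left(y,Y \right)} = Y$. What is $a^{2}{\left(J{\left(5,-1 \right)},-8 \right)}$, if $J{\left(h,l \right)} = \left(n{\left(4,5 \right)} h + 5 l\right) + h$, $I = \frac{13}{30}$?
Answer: $\frac{2328676}{25} \approx 93147.0$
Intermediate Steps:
$I = \frac{13}{30}$ ($I = 13 \cdot \frac{1}{30} = \frac{13}{30} \approx 0.43333$)
$J{\left(h,l \right)} = 5 l + 6 h$ ($J{\left(h,l \right)} = \left(5 h + 5 l\right) + h = 5 l + 6 h$)
$a{\left(O,S \right)} = \left(20 + S\right) \left(\frac{13}{30} + O\right)$ ($a{\left(O,S \right)} = \left(O + \frac{13}{30}\right) \left(S + 20\right) = \left(\frac{13}{30} + O\right) \left(20 + S\right) = \left(20 + S\right) \left(\frac{13}{30} + O\right)$)
$a^{2}{\left(J{\left(5,-1 \right)},-8 \right)} = \left(\frac{26}{3} + 20 \left(5 \left(-1\right) + 6 \cdot 5\right) + \frac{13}{30} \left(-8\right) + \left(5 \left(-1\right) + 6 \cdot 5\right) \left(-8\right)\right)^{2} = \left(\frac{26}{3} + 20 \left(-5 + 30\right) - \frac{52}{15} + \left(-5 + 30\right) \left(-8\right)\right)^{2} = \left(\frac{26}{3} + 20 \cdot 25 - \frac{52}{15} + 25 \left(-8\right)\right)^{2} = \left(\frac{26}{3} + 500 - \frac{52}{15} - 200\right)^{2} = \left(\frac{1526}{5}\right)^{2} = \frac{2328676}{25}$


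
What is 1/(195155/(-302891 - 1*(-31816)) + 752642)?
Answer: 54215/40804446999 ≈ 1.3287e-6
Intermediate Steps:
1/(195155/(-302891 - 1*(-31816)) + 752642) = 1/(195155/(-302891 + 31816) + 752642) = 1/(195155/(-271075) + 752642) = 1/(195155*(-1/271075) + 752642) = 1/(-39031/54215 + 752642) = 1/(40804446999/54215) = 54215/40804446999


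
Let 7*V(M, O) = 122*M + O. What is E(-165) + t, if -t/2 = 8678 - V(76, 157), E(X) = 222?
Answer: -14440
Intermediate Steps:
V(M, O) = O/7 + 122*M/7 (V(M, O) = (122*M + O)/7 = (O + 122*M)/7 = O/7 + 122*M/7)
t = -14662 (t = -2*(8678 - ((1/7)*157 + (122/7)*76)) = -2*(8678 - (157/7 + 9272/7)) = -2*(8678 - 1*1347) = -2*(8678 - 1347) = -2*7331 = -14662)
E(-165) + t = 222 - 14662 = -14440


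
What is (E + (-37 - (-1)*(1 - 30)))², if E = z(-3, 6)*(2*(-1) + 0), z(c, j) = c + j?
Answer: 5184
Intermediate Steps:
E = -6 (E = (-3 + 6)*(2*(-1) + 0) = 3*(-2 + 0) = 3*(-2) = -6)
(E + (-37 - (-1)*(1 - 30)))² = (-6 + (-37 - (-1)*(1 - 30)))² = (-6 + (-37 - (-1)*(-29)))² = (-6 + (-37 - 1*29))² = (-6 + (-37 - 29))² = (-6 - 66)² = (-72)² = 5184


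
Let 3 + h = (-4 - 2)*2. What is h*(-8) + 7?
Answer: 127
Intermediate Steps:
h = -15 (h = -3 + (-4 - 2)*2 = -3 - 6*2 = -3 - 12 = -15)
h*(-8) + 7 = -15*(-8) + 7 = 120 + 7 = 127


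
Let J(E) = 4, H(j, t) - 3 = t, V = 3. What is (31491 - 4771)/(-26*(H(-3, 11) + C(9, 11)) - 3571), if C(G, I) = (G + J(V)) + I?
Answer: -26720/4559 ≈ -5.8609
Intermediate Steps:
H(j, t) = 3 + t
C(G, I) = 4 + G + I (C(G, I) = (G + 4) + I = (4 + G) + I = 4 + G + I)
(31491 - 4771)/(-26*(H(-3, 11) + C(9, 11)) - 3571) = (31491 - 4771)/(-26*((3 + 11) + (4 + 9 + 11)) - 3571) = 26720/(-26*(14 + 24) - 3571) = 26720/(-26*38 - 3571) = 26720/(-988 - 3571) = 26720/(-4559) = 26720*(-1/4559) = -26720/4559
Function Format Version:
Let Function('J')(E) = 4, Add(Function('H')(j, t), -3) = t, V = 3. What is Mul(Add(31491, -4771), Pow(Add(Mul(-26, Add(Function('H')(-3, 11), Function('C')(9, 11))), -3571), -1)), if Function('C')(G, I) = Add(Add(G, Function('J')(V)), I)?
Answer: Rational(-26720, 4559) ≈ -5.8609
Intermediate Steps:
Function('H')(j, t) = Add(3, t)
Function('C')(G, I) = Add(4, G, I) (Function('C')(G, I) = Add(Add(G, 4), I) = Add(Add(4, G), I) = Add(4, G, I))
Mul(Add(31491, -4771), Pow(Add(Mul(-26, Add(Function('H')(-3, 11), Function('C')(9, 11))), -3571), -1)) = Mul(Add(31491, -4771), Pow(Add(Mul(-26, Add(Add(3, 11), Add(4, 9, 11))), -3571), -1)) = Mul(26720, Pow(Add(Mul(-26, Add(14, 24)), -3571), -1)) = Mul(26720, Pow(Add(Mul(-26, 38), -3571), -1)) = Mul(26720, Pow(Add(-988, -3571), -1)) = Mul(26720, Pow(-4559, -1)) = Mul(26720, Rational(-1, 4559)) = Rational(-26720, 4559)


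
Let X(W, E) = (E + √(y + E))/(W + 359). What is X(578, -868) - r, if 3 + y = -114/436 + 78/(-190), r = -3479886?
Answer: 3260652314/937 + I*√373863692170/19405270 ≈ 3.4799e+6 + 0.031509*I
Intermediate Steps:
y = -76047/20710 (y = -3 + (-114/436 + 78/(-190)) = -3 + (-114*1/436 + 78*(-1/190)) = -3 + (-57/218 - 39/95) = -3 - 13917/20710 = -76047/20710 ≈ -3.6720)
X(W, E) = (E + √(-76047/20710 + E))/(359 + W) (X(W, E) = (E + √(-76047/20710 + E))/(W + 359) = (E + √(-76047/20710 + E))/(359 + W))
X(578, -868) - r = (-868 + √(-1574933370 + 428904100*(-868))/20710)/(359 + 578) - 1*(-3479886) = (-868 + √(-1574933370 - 372288758800)/20710)/937 + 3479886 = (-868 + √(-373863692170)/20710)/937 + 3479886 = (-868 + (I*√373863692170)/20710)/937 + 3479886 = (-868 + I*√373863692170/20710)/937 + 3479886 = (-868/937 + I*√373863692170/19405270) + 3479886 = 3260652314/937 + I*√373863692170/19405270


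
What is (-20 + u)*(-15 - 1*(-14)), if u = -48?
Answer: 68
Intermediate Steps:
(-20 + u)*(-15 - 1*(-14)) = (-20 - 48)*(-15 - 1*(-14)) = -68*(-15 + 14) = -68*(-1) = 68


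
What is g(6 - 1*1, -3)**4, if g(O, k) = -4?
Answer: 256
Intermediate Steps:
g(6 - 1*1, -3)**4 = (-4)**4 = 256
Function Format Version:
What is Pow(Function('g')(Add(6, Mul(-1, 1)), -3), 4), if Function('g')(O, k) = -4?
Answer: 256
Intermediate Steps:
Pow(Function('g')(Add(6, Mul(-1, 1)), -3), 4) = Pow(-4, 4) = 256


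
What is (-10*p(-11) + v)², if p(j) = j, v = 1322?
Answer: 2050624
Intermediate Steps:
(-10*p(-11) + v)² = (-10*(-11) + 1322)² = (110 + 1322)² = 1432² = 2050624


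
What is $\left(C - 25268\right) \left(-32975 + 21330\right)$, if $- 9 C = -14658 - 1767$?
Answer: $272993735$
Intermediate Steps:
$C = 1825$ ($C = - \frac{-14658 - 1767}{9} = \left(- \frac{1}{9}\right) \left(-16425\right) = 1825$)
$\left(C - 25268\right) \left(-32975 + 21330\right) = \left(1825 - 25268\right) \left(-32975 + 21330\right) = \left(-23443\right) \left(-11645\right) = 272993735$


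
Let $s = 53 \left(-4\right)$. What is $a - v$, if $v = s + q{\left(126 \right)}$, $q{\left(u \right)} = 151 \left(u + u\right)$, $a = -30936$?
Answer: $-68776$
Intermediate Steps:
$q{\left(u \right)} = 302 u$ ($q{\left(u \right)} = 151 \cdot 2 u = 302 u$)
$s = -212$
$v = 37840$ ($v = -212 + 302 \cdot 126 = -212 + 38052 = 37840$)
$a - v = -30936 - 37840 = -68776$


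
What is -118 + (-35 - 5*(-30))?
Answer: -3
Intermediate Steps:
-118 + (-35 - 5*(-30)) = -118 + (-35 + 150) = -118 + 115 = -3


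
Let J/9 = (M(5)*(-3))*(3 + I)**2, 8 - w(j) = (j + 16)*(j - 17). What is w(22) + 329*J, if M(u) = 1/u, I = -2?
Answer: -9793/5 ≈ -1958.6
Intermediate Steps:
w(j) = 8 - (-17 + j)*(16 + j) (w(j) = 8 - (j + 16)*(j - 17) = 8 - (16 + j)*(-17 + j) = 8 - (-17 + j)*(16 + j))
J = -27/5 (J = 9*((-3/5)*(3 - 2)**2) = 9*(((1/5)*(-3))*1**2) = 9*(-3/5*1) = 9*(-3/5) = -27/5 ≈ -5.4000)
w(22) + 329*J = (280 + 22 - 1*22**2) + 329*(-27/5) = (280 + 22 - 1*484) - 8883/5 = (280 + 22 - 484) - 8883/5 = -182 - 8883/5 = -9793/5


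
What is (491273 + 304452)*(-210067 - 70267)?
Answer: -223068772150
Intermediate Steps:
(491273 + 304452)*(-210067 - 70267) = 795725*(-280334) = -223068772150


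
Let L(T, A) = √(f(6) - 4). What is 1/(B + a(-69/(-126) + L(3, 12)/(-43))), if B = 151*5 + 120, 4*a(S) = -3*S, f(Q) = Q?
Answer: 5071274488/4435282328593 - 101136*√2/4435282328593 ≈ 0.0011434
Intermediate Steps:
L(T, A) = √2 (L(T, A) = √(6 - 4) = √2)
a(S) = -3*S/4 (a(S) = (-3*S)/4 = -3*S/4)
B = 875 (B = 755 + 120 = 875)
1/(B + a(-69/(-126) + L(3, 12)/(-43))) = 1/(875 - 3*(-69/(-126) + √2/(-43))/4) = 1/(875 - 3*(-69*(-1/126) + √2*(-1/43))/4) = 1/(875 - 3*(23/42 - √2/43)/4) = 1/(875 + (-23/56 + 3*√2/172)) = 1/(48977/56 + 3*√2/172)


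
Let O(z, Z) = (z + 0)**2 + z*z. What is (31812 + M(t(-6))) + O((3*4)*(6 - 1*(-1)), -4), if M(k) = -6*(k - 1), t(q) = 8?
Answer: 45882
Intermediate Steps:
M(k) = 6 - 6*k (M(k) = -6*(-1 + k) = 6 - 6*k)
O(z, Z) = 2*z**2 (O(z, Z) = z**2 + z**2 = 2*z**2)
(31812 + M(t(-6))) + O((3*4)*(6 - 1*(-1)), -4) = (31812 + (6 - 6*8)) + 2*((3*4)*(6 - 1*(-1)))**2 = (31812 + (6 - 48)) + 2*(12*(6 + 1))**2 = (31812 - 42) + 2*(12*7)**2 = 31770 + 2*84**2 = 31770 + 2*7056 = 31770 + 14112 = 45882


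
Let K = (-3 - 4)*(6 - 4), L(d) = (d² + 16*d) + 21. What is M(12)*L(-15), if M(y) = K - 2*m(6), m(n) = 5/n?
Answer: -94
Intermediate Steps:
L(d) = 21 + d² + 16*d
K = -14 (K = -7*2 = -14)
M(y) = -47/3 (M(y) = -14 - 10/6 = -14 - 2*⅚ = -14 - 5/3 = -47/3)
M(12)*L(-15) = -47*(21 + (-15)² + 16*(-15))/3 = -47*(21 + 225 - 240)/3 = -47/3*6 = -94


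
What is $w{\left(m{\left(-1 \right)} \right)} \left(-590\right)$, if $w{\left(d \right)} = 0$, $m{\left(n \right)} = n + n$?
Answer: $0$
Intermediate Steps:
$m{\left(n \right)} = 2 n$
$w{\left(m{\left(-1 \right)} \right)} \left(-590\right) = 0 \left(-590\right) = 0$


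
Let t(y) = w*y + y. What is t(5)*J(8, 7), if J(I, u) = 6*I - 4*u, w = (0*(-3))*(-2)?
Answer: 100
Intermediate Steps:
w = 0 (w = 0*(-2) = 0)
t(y) = y (t(y) = 0*y + y = 0 + y = y)
J(I, u) = -4*u + 6*I
t(5)*J(8, 7) = 5*(-4*7 + 6*8) = 5*(-28 + 48) = 5*20 = 100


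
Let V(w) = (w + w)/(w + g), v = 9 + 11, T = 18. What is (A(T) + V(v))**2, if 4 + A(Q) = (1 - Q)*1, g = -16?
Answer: 121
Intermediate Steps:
v = 20
V(w) = 2*w/(-16 + w) (V(w) = (w + w)/(w - 16) = (2*w)/(-16 + w) = 2*w/(-16 + w))
A(Q) = -3 - Q (A(Q) = -4 + (1 - Q)*1 = -4 + (1 - Q) = -3 - Q)
(A(T) + V(v))**2 = ((-3 - 1*18) + 2*20/(-16 + 20))**2 = ((-3 - 18) + 2*20/4)**2 = (-21 + 2*20*(1/4))**2 = (-21 + 10)**2 = (-11)**2 = 121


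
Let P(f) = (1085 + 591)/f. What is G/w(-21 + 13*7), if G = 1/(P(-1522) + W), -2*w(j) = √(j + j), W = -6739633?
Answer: 761*√35/179510154285 ≈ 2.5080e-8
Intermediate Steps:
P(f) = 1676/f
w(j) = -√2*√j/2 (w(j) = -√(j + j)/2 = -√2*√j/2)
G = -761/5128861551 (G = 1/(1676/(-1522) - 6739633) = 1/(1676*(-1/1522) - 6739633) = 1/(-838/761 - 6739633) = 1/(-5128861551/761) = -761/5128861551 ≈ -1.4838e-7)
G/w(-21 + 13*7) = -761*(-√2/√(-21 + 13*7))/5128861551 = -761*(-√2/√(-21 + 91))/5128861551 = -761*(-√35/35)/5128861551 = -(-761)*√35/179510154285 = 761*√35/179510154285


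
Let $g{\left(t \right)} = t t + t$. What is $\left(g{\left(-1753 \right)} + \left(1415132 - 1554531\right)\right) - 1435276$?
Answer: $1496581$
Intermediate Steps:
$g{\left(t \right)} = t + t^{2}$ ($g{\left(t \right)} = t^{2} + t = t + t^{2}$)
$\left(g{\left(-1753 \right)} + \left(1415132 - 1554531\right)\right) - 1435276 = \left(- 1753 \left(1 - 1753\right) + \left(1415132 - 1554531\right)\right) - 1435276 = \left(\left(-1753\right) \left(-1752\right) - 139399\right) + \left(-1574005 + 138729\right) = \left(3071256 - 139399\right) - 1435276 = 2931857 - 1435276 = 1496581$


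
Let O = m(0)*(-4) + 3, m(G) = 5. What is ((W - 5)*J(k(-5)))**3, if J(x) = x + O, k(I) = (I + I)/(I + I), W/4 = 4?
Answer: -5451776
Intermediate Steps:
W = 16 (W = 4*4 = 16)
O = -17 (O = 5*(-4) + 3 = -20 + 3 = -17)
k(I) = 1 (k(I) = (2*I)/((2*I)) = (2*I)*(1/(2*I)) = 1)
J(x) = -17 + x (J(x) = x - 17 = -17 + x)
((W - 5)*J(k(-5)))**3 = ((16 - 5)*(-17 + 1))**3 = (11*(-16))**3 = (-176)**3 = -5451776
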